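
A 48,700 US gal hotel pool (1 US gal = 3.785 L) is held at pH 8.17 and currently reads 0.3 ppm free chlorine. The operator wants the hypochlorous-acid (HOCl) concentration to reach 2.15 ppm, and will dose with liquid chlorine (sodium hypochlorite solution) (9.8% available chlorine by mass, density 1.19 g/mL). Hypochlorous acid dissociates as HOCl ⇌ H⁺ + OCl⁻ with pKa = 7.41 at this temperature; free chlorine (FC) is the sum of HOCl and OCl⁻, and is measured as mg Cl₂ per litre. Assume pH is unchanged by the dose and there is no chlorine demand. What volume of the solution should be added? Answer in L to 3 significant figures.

Volume: 48,700 US gal × 3.785 L/gal = 184,330 L.
[OCl⁻]/[HOCl] = 10^(pH − pKa) = 10^(8.17 − 7.41) = 5.754; fraction as HOCl = 1/(1 + 5.754) = 0.1481.
Free chlorine required for 2.15 ppm HOCl: 2.15 / 0.1481 = 14.52 ppm.
FC to add: 14.52 − 0.3 = 14.22 mg/L as Cl₂.
Cl₂ equivalent: 14.22 mg/L × 184,330 L = 2622 g.
Product at 9.8% available Cl: 2622 / 0.098 = 26,750 g.
Volume: 26,750 g ÷ 1.19 g/mL = 22,480 mL.

22.5 L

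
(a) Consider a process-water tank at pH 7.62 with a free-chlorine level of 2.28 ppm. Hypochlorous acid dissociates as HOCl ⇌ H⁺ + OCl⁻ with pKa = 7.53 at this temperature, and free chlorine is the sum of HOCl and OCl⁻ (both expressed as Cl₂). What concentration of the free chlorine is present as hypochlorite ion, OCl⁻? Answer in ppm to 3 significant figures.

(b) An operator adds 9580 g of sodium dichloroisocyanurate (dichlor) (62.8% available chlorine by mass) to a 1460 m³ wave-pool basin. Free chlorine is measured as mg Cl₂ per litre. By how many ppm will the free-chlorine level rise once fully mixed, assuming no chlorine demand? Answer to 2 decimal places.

(a) [OCl⁻]/[HOCl] = 10^(pH − pKa) = 10^(7.62 − 7.53) = 10^0.09 = 1.23.
(a) Fraction as HOCl = 1 / (1 + 1.23) = 0.4484.
(a) OCl⁻ = (1 − 0.4484) × 2.28 ppm = 1.258 ppm.

(b) Volume: 1460 m³ = 1,460,000 L.
(b) Available chlorine delivered: 9580 g × 0.628 = 6016 g as Cl₂.
(b) Concentration rise: 6016 g / 1,460,000 L = 4.121 mg/L = 4.12 ppm.

(a) 1.26 ppm; (b) 4.12 ppm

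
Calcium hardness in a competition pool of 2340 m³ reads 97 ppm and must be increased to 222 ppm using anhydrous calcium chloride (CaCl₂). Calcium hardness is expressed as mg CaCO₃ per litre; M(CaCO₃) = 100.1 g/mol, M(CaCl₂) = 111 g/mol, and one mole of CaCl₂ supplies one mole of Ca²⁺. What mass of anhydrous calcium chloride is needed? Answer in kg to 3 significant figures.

324 kg

Volume: 2340 m³ = 2,340,000 L.
Hardness to add: (222 − 97) = 125 mg/L as CaCO₃ × 2,340,000 L = 292,500 g as CaCO₃.
Moles of Ca²⁺ (1 mol Ca²⁺ ≡ 1 mol CaCO₃): 292,500 / 100.1 g/mol = 2922 mol.
Mass of CaCl₂: 2922 × 111 = 324,400 g.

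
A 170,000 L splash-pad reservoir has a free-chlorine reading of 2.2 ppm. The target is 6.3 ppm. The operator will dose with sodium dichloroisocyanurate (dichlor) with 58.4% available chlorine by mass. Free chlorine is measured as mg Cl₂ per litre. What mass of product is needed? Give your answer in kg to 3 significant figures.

Chlorine deficit: 6.3 − 2.2 = 4.1 ppm = 4.1 mg/L as Cl₂.
Cl₂ equivalent needed: 4.1 mg/L × 170,000 L = 697,000 mg = 697 g.
Product at 58.4% available chlorine: 697 / 0.584 = 1193 g.

1.19 kg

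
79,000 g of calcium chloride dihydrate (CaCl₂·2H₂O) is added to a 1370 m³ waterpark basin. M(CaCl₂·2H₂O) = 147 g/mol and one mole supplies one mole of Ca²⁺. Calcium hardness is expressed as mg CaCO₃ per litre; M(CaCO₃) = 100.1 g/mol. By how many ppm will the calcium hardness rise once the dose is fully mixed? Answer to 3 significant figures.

39.3 ppm

Volume: 1370 m³ = 1,370,000 L.
Moles of Ca²⁺: 79,000 g ÷ 147 g/mol = 537.4 mol.
As CaCO₃: 537.4 mol × 100.1 g/mol = 53,800 g.
Rise: 53,800 g / 1,370,000 L × 1000 = 39.27 mg/L.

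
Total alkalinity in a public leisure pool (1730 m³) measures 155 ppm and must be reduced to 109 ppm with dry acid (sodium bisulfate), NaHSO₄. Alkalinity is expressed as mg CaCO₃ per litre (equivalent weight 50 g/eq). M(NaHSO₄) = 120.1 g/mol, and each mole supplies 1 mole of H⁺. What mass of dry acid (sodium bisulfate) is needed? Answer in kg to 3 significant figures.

191 kg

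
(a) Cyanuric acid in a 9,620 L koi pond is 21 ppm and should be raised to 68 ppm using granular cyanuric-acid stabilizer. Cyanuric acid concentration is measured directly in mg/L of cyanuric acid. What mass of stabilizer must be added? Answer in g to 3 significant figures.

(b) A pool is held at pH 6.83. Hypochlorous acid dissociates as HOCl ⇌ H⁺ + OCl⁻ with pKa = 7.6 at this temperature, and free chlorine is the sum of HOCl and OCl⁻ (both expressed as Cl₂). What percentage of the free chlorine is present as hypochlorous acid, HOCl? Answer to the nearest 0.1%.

(a) 452 g; (b) 85.5%

(a) CYA to add: (68 − 21) = 47 mg/L × 9,620 L = 452.1 g cyanuric acid.

(b) [OCl⁻]/[HOCl] = 10^(pH − pKa) = 10^(6.83 − 7.6) = 10^-0.77 = 0.1698.
(b) Fraction as HOCl = 1 / (1 + 0.1698) = 0.8548.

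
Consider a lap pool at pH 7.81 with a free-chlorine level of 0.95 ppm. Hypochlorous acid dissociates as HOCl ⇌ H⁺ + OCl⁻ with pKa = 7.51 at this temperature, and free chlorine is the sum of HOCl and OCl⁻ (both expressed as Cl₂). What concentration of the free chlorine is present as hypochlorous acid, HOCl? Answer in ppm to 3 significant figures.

0.317 ppm

[OCl⁻]/[HOCl] = 10^(pH − pKa) = 10^(7.81 − 7.51) = 10^0.30 = 1.995.
Fraction as HOCl = 1 / (1 + 1.995) = 0.3339.
HOCl = 0.3339 × 0.95 ppm = 0.3172 ppm.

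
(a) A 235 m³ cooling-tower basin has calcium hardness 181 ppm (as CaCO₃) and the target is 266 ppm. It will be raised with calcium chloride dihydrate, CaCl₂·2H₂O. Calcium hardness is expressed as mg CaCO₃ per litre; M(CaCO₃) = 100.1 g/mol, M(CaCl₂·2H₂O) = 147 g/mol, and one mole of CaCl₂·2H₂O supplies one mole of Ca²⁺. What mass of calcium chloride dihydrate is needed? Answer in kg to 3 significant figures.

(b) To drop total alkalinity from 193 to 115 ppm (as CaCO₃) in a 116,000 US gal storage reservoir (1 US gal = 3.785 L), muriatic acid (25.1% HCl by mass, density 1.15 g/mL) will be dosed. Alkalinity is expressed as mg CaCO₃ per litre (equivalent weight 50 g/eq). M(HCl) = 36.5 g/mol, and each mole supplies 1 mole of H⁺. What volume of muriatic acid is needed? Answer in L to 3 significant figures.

(a) Volume: 235 m³ = 235,000 L.
(a) Hardness to add: (266 − 181) = 85 mg/L as CaCO₃ × 235,000 L = 19,980 g as CaCO₃.
(a) Moles of Ca²⁺ (1 mol Ca²⁺ ≡ 1 mol CaCO₃): 19,980 / 100.1 g/mol = 199.6 mol.
(a) Mass of CaCl₂·2H₂O: 199.6 × 147 = 29,330 g.

(b) Volume: 116,000 US gal × 3.785 L/gal = 439,060 L.
(b) Alkalinity to neutralize: (193 − 115) = 78 mg/L as CaCO₃ × 439,060 L = 34,250 g as CaCO₃.
(b) Equivalents of H⁺ required: 34,250 ÷ 50 g/eq = 684.9 eq = 684.9 mol HCl.
(b) Mass of HCl: 684.9 × 36.5 = 25,000 g.
(b) Mass of 25.1% solution: 25,000 / 0.251 = 99,600 g.
(b) Volume: 99,600 g ÷ 1.15 g/mL = 86,610 mL.

(a) 29.3 kg; (b) 86.6 L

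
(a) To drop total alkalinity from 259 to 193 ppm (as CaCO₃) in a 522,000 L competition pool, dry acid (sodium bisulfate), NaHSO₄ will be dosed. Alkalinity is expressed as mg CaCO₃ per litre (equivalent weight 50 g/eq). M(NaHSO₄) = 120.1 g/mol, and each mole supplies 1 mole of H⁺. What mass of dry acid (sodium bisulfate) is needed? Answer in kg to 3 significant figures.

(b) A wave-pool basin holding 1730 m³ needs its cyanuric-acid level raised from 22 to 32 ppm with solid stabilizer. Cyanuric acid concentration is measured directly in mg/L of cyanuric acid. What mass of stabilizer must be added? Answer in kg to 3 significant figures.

(a) 82.8 kg; (b) 17.3 kg

(a) Alkalinity to neutralize: (259 − 193) = 66 mg/L as CaCO₃ × 522,000 L = 34,450 g as CaCO₃.
(a) Equivalents of H⁺ required: 34,450 ÷ 50 g/eq = 689 eq = 689 mol NaHSO₄.
(a) Mass of NaHSO₄: 689 × 120.1 = 82,750 g.

(b) Volume: 1730 m³ = 1,730,000 L.
(b) CYA to add: (32 − 22) = 10 mg/L × 1,730,000 L = 17,300 g cyanuric acid.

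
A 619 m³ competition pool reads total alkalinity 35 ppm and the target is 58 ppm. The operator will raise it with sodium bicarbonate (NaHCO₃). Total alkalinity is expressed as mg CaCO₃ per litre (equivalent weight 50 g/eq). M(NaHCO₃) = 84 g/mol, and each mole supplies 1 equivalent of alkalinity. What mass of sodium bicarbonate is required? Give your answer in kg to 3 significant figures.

23.9 kg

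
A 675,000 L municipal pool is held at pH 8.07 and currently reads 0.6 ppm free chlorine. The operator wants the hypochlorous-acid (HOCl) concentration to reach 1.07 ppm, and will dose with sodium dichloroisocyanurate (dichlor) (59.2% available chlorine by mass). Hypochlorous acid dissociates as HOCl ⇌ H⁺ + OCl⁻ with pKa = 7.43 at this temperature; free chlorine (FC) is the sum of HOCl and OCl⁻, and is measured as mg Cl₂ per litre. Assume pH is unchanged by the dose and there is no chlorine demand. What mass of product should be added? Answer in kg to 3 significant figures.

5.86 kg

[OCl⁻]/[HOCl] = 10^(pH − pKa) = 10^(8.07 − 7.43) = 4.365; fraction as HOCl = 1/(1 + 4.365) = 0.1864.
Free chlorine required for 1.07 ppm HOCl: 1.07 / 0.1864 = 5.741 ppm.
FC to add: 5.741 − 0.6 = 5.141 mg/L as Cl₂.
Cl₂ equivalent: 5.141 mg/L × 675,000 L = 3470 g.
Product at 59.2% available Cl: 3470 / 0.592 = 5861 g.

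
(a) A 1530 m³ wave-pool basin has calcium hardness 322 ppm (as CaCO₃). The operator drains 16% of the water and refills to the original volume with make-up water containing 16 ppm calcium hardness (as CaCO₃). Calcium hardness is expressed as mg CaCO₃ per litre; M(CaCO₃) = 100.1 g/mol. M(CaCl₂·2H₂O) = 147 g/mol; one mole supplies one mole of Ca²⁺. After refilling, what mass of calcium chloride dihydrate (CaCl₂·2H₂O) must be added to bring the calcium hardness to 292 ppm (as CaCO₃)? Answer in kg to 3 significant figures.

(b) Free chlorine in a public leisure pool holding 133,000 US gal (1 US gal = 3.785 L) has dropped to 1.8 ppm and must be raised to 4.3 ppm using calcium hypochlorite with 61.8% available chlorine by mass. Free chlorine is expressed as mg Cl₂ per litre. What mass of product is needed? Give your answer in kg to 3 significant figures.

(a) 42.6 kg; (b) 2.04 kg

(a) Volume: 1530 m³ = 1,530,000 L.
(a) After draining 16% and refilling: 322 × 0.84 + 16 × 0.16 = 273.04 ppm.
(a) Deficit to target: 292 − 273.04 = 18.96 mg/L.
(a) As CaCO₃: 18.96 mg/L × 1,530,000 L = 29,010 g; ÷ 100.1 = 289.8 mol Ca²⁺.
(a) Mass: 289.8 × 147 = 42,600 g.

(b) Volume: 133,000 US gal × 3.785 L/gal = 503,405 L.
(b) Chlorine deficit: 4.3 − 1.8 = 2.5 ppm = 2.5 mg/L as Cl₂.
(b) Cl₂ equivalent needed: 2.5 mg/L × 503,405 L = 1,259,000 mg = 1259 g.
(b) Product at 61.8% available chlorine: 1259 / 0.618 = 2036 g.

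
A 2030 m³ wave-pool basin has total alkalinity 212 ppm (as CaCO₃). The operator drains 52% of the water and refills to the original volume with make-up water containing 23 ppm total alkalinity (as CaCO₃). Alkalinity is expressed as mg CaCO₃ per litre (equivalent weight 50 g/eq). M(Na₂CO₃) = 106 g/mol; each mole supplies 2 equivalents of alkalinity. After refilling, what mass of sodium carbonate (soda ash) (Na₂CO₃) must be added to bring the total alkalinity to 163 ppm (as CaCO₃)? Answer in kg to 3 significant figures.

Volume: 2030 m³ = 2,030,000 L.
After draining 52% and refilling: 212 × 0.48 + 23 × 0.52 = 113.72 ppm.
Deficit to target: 163 − 113.72 = 49.28 mg/L.
As CaCO₃: 49.28 mg/L × 2,030,000 L = 100,000 g; ÷ 50 g/eq ÷ 2 = 1000 mol Na₂CO₃.
Mass: 1000 × 106 = 106,000 g.

106 kg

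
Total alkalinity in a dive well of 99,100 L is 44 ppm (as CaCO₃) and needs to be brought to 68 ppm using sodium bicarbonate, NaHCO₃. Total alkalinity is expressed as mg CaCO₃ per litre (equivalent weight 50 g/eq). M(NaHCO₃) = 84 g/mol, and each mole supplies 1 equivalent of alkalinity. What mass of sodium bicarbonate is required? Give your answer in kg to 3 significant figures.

4.00 kg

Alkalinity to add: (68 − 44) = 24 mg/L as CaCO₃ × 99,100 L = 2378 g as CaCO₃.
Equivalents: 2378 g ÷ 50 g/eq = 47.57 eq.
NaHCO₃ supplies 1 eq per mole → 47.57 mol.
Mass: 47.57 mol × 84 g/mol = 3996 g.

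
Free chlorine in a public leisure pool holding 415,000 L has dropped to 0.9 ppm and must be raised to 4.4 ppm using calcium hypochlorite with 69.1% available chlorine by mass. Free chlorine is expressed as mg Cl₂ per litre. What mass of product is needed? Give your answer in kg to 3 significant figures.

Chlorine deficit: 4.4 − 0.9 = 3.5 ppm = 3.5 mg/L as Cl₂.
Cl₂ equivalent needed: 3.5 mg/L × 415,000 L = 1,452,000 mg = 1452 g.
Product at 69.1% available chlorine: 1452 / 0.691 = 2102 g.

2.10 kg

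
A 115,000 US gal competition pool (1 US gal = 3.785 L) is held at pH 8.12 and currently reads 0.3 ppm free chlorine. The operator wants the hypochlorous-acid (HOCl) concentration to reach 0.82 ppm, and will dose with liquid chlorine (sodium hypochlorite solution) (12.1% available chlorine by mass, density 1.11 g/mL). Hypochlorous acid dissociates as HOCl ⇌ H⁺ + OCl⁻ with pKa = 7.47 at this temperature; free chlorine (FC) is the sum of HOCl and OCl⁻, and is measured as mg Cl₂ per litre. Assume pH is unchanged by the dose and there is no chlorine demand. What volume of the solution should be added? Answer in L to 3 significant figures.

Volume: 115,000 US gal × 3.785 L/gal = 435,275 L.
[OCl⁻]/[HOCl] = 10^(pH − pKa) = 10^(8.12 − 7.47) = 4.467; fraction as HOCl = 1/(1 + 4.467) = 0.1829.
Free chlorine required for 0.82 ppm HOCl: 0.82 / 0.1829 = 4.483 ppm.
FC to add: 4.483 − 0.3 = 4.183 mg/L as Cl₂.
Cl₂ equivalent: 4.183 mg/L × 435,275 L = 1821 g.
Product at 12.1% available Cl: 1821 / 0.121 = 15,050 g.
Volume: 15,050 g ÷ 1.11 g/mL = 13,560 mL.

13.6 L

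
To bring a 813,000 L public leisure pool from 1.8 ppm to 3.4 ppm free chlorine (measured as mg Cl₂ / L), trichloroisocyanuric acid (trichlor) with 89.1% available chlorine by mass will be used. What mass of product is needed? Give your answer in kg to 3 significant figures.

Chlorine deficit: 3.4 − 1.8 = 1.6 ppm = 1.6 mg/L as Cl₂.
Cl₂ equivalent needed: 1.6 mg/L × 813,000 L = 1,301,000 mg = 1301 g.
Product at 89.1% available chlorine: 1301 / 0.891 = 1460 g.

1.46 kg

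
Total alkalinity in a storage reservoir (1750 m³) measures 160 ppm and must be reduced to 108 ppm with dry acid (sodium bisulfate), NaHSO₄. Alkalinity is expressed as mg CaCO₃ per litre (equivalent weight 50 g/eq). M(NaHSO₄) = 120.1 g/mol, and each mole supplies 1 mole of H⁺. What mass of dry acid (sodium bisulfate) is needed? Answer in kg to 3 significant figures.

219 kg

Volume: 1750 m³ = 1,750,000 L.
Alkalinity to neutralize: (160 − 108) = 52 mg/L as CaCO₃ × 1,750,000 L = 91,000 g as CaCO₃.
Equivalents of H⁺ required: 91,000 ÷ 50 g/eq = 1820 eq = 1820 mol NaHSO₄.
Mass of NaHSO₄: 1820 × 120.1 = 218,600 g.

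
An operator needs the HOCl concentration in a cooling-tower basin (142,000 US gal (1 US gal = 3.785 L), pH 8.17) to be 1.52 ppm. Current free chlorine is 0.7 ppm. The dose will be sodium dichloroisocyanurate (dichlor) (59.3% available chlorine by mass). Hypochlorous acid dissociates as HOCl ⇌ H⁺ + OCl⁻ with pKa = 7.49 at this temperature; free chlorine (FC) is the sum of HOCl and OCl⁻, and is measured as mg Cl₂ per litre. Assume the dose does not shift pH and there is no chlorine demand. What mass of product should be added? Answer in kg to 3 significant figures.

7.34 kg

Volume: 142,000 US gal × 3.785 L/gal = 537,470 L.
[OCl⁻]/[HOCl] = 10^(pH − pKa) = 10^(8.17 − 7.49) = 4.786; fraction as HOCl = 1/(1 + 4.786) = 0.1728.
Free chlorine required for 1.52 ppm HOCl: 1.52 / 0.1728 = 8.795 ppm.
FC to add: 8.795 − 0.7 = 8.095 mg/L as Cl₂.
Cl₂ equivalent: 8.095 mg/L × 537,470 L = 4351 g.
Product at 59.3% available Cl: 4351 / 0.593 = 7337 g.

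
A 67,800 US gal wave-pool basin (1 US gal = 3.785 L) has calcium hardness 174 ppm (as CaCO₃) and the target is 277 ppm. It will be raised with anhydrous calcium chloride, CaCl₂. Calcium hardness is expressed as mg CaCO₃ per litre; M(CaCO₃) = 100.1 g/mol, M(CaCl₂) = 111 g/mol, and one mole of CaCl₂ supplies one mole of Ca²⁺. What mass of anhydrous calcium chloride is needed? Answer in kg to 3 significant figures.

Volume: 67,800 US gal × 3.785 L/gal = 256,623 L.
Hardness to add: (277 − 174) = 103 mg/L as CaCO₃ × 256,623 L = 26,430 g as CaCO₃.
Moles of Ca²⁺ (1 mol Ca²⁺ ≡ 1 mol CaCO₃): 26,430 / 100.1 g/mol = 264.1 mol.
Mass of CaCl₂: 264.1 × 111 = 29,310 g.

29.3 kg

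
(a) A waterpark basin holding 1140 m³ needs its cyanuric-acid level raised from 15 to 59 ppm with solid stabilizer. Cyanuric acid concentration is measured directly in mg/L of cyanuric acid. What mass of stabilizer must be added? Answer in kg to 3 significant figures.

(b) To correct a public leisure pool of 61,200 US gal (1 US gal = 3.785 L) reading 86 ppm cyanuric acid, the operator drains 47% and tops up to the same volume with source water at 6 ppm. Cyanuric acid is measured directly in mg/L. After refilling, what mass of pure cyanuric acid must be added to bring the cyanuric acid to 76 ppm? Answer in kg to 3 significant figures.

(a) Volume: 1140 m³ = 1,140,000 L.
(a) CYA to add: (59 − 15) = 44 mg/L × 1,140,000 L = 50,160 g cyanuric acid.

(b) Volume: 61,200 US gal × 3.785 L/gal = 231,642 L.
(b) After draining 47% and refilling: 86 × 0.53 + 6 × 0.47 = 48.4 ppm.
(b) Deficit to target: 76 − 48.4 = 27.6 mg/L.
(b) Mass: 27.6 mg/L × 231,642 L = 6393 g cyanuric acid.

(a) 50.2 kg; (b) 6.39 kg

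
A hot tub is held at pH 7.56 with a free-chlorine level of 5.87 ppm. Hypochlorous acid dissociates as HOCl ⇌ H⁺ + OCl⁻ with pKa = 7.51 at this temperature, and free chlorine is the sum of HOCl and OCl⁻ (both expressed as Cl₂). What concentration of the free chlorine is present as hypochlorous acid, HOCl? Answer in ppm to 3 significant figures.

[OCl⁻]/[HOCl] = 10^(pH − pKa) = 10^(7.56 − 7.51) = 10^0.05 = 1.122.
Fraction as HOCl = 1 / (1 + 1.122) = 0.4712.
HOCl = 0.4712 × 5.87 ppm = 2.766 ppm.

2.77 ppm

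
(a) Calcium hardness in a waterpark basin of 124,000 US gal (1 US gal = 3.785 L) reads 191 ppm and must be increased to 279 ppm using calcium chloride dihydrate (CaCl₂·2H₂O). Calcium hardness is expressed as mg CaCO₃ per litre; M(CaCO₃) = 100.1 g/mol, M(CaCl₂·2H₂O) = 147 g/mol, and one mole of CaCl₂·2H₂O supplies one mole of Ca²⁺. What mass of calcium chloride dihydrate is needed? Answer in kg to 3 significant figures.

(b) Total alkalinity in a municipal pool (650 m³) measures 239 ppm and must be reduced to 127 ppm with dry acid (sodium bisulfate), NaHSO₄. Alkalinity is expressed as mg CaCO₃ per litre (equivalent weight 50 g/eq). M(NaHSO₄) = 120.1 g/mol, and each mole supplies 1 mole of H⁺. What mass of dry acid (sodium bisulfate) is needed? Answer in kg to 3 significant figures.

(a) 60.7 kg; (b) 175 kg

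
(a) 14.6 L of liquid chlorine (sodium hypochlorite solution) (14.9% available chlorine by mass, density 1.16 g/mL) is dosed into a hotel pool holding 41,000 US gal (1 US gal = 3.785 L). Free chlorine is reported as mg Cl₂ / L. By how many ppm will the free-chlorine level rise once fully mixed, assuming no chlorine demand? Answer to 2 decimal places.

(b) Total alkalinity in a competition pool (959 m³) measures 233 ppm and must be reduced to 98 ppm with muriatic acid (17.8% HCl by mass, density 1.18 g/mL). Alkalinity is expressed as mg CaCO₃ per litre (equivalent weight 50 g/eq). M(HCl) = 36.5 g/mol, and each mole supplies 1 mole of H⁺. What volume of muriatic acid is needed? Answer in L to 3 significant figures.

(a) 16.26 ppm; (b) 450 L

(a) Volume: 41,000 US gal × 3.785 L/gal = 155,185 L.
(a) Mass of solution: 14.6 L × 1000 mL/L × 1.16 g/mL = 16,940 g.
(a) Available chlorine delivered: 16,940 g × 0.149 = 2523 g as Cl₂.
(a) Concentration rise: 2523 g / 155,185 L = 16.26 mg/L = 16.26 ppm.

(b) Volume: 959 m³ = 959,000 L.
(b) Alkalinity to neutralize: (233 − 98) = 135 mg/L as CaCO₃ × 959,000 L = 129,500 g as CaCO₃.
(b) Equivalents of H⁺ required: 129,500 ÷ 50 g/eq = 2589 eq = 2589 mol HCl.
(b) Mass of HCl: 2589 × 36.5 = 94,510 g.
(b) Mass of 17.8% solution: 94,510 / 0.178 = 531,000 g.
(b) Volume: 531,000 g ÷ 1.18 g/mL = 450,000 mL.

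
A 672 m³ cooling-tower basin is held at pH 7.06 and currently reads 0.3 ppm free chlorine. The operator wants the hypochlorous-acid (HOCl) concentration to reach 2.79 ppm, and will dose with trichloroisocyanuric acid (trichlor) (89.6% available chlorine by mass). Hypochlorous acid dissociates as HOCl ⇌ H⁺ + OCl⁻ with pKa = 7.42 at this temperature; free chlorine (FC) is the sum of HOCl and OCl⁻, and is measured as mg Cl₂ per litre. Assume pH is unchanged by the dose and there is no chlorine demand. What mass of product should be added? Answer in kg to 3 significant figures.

2.78 kg

Volume: 672 m³ = 672,000 L.
[OCl⁻]/[HOCl] = 10^(pH − pKa) = 10^(7.06 − 7.42) = 0.4365; fraction as HOCl = 1/(1 + 0.4365) = 0.6961.
Free chlorine required for 2.79 ppm HOCl: 2.79 / 0.6961 = 4.008 ppm.
FC to add: 4.008 − 0.3 = 3.708 mg/L as Cl₂.
Cl₂ equivalent: 3.708 mg/L × 672,000 L = 2492 g.
Product at 89.6% available Cl: 2492 / 0.896 = 2781 g.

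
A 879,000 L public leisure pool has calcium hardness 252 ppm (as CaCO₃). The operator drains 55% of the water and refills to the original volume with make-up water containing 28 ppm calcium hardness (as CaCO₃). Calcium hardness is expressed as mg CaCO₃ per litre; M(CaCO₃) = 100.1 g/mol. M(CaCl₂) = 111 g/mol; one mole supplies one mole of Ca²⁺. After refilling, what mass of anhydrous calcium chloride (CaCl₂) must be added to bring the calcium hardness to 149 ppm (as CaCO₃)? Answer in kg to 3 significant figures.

19.7 kg

After draining 55% and refilling: 252 × 0.45 + 28 × 0.55 = 128.8 ppm.
Deficit to target: 149 − 128.8 = 20.2 mg/L.
As CaCO₃: 20.2 mg/L × 879,000 L = 17,760 g; ÷ 100.1 = 177.4 mol Ca²⁺.
Mass: 177.4 × 111 = 19,690 g.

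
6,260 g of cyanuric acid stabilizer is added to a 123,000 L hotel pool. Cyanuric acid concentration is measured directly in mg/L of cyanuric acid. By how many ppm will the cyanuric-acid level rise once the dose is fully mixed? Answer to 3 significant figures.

Rise: 6,260 g / 123,000 L × 1000 = 50.89 mg/L.

50.9 ppm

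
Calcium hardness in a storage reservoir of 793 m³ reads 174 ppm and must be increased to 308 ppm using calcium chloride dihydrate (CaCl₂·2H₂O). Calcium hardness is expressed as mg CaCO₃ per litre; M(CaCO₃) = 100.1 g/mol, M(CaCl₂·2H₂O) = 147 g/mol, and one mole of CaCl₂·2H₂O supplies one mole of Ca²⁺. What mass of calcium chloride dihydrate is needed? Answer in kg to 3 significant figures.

156 kg

Volume: 793 m³ = 793,000 L.
Hardness to add: (308 − 174) = 134 mg/L as CaCO₃ × 793,000 L = 106,300 g as CaCO₃.
Moles of Ca²⁺ (1 mol Ca²⁺ ≡ 1 mol CaCO₃): 106,300 / 100.1 g/mol = 1062 mol.
Mass of CaCl₂·2H₂O: 1062 × 147 = 156,000 g.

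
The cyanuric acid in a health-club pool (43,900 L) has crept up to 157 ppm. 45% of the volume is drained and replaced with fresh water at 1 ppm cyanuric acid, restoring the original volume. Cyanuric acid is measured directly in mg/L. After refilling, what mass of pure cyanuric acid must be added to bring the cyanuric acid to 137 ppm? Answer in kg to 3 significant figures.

2.20 kg

After draining 45% and refilling: 157 × 0.55 + 1 × 0.45 = 86.8 ppm.
Deficit to target: 137 − 86.8 = 50.2 mg/L.
Mass: 50.2 mg/L × 43,900 L = 2204 g cyanuric acid.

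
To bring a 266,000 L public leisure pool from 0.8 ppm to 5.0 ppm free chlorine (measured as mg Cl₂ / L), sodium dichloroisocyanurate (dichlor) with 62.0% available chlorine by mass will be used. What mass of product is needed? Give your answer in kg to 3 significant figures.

Chlorine deficit: 5.0 − 0.8 = 4.2 ppm = 4.2 mg/L as Cl₂.
Cl₂ equivalent needed: 4.2 mg/L × 266,000 L = 1,117,000 mg = 1117 g.
Product at 62.0% available chlorine: 1117 / 0.62 = 1802 g.

1.80 kg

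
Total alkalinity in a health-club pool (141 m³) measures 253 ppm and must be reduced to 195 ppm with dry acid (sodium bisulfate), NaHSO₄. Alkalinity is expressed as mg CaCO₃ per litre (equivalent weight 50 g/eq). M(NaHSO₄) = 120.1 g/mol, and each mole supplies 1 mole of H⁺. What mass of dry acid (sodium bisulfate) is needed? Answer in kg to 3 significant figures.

Volume: 141 m³ = 141,000 L.
Alkalinity to neutralize: (253 − 195) = 58 mg/L as CaCO₃ × 141,000 L = 8178 g as CaCO₃.
Equivalents of H⁺ required: 8178 ÷ 50 g/eq = 163.6 eq = 163.6 mol NaHSO₄.
Mass of NaHSO₄: 163.6 × 120.1 = 19,640 g.

19.6 kg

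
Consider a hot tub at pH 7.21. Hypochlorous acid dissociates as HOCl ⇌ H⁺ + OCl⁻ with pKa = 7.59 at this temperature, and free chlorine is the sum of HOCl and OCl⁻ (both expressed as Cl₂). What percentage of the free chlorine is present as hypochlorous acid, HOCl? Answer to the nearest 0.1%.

70.6%

[OCl⁻]/[HOCl] = 10^(pH − pKa) = 10^(7.21 − 7.59) = 10^-0.38 = 0.4169.
Fraction as HOCl = 1 / (1 + 0.4169) = 0.7058.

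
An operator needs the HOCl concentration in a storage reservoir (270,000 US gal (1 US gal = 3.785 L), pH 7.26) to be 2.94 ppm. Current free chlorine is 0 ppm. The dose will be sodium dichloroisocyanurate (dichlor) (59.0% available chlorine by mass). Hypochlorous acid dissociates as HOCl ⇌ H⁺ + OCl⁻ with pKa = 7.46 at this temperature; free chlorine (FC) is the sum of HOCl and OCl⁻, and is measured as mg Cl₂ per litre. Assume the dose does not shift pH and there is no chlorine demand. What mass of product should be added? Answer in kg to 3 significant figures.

Volume: 270,000 US gal × 3.785 L/gal = 1,021,950 L.
[OCl⁻]/[HOCl] = 10^(pH − pKa) = 10^(7.26 − 7.46) = 0.631; fraction as HOCl = 1/(1 + 0.631) = 0.6131.
Free chlorine required for 2.94 ppm HOCl: 2.94 / 0.6131 = 4.795 ppm.
FC to add: 4.795 − 0 = 4.795 mg/L as Cl₂.
Cl₂ equivalent: 4.795 mg/L × 1,021,950 L = 4900 g.
Product at 59.0% available Cl: 4900 / 0.59 = 8306 g.

8.31 kg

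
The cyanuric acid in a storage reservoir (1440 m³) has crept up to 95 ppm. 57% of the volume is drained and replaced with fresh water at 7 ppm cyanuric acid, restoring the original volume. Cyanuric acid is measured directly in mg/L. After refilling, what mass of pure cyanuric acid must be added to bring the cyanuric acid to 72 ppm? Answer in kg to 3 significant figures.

Volume: 1440 m³ = 1,440,000 L.
After draining 57% and refilling: 95 × 0.43 + 7 × 0.57 = 44.84 ppm.
Deficit to target: 72 − 44.84 = 27.16 mg/L.
Mass: 27.16 mg/L × 1,440,000 L = 39,110 g cyanuric acid.

39.1 kg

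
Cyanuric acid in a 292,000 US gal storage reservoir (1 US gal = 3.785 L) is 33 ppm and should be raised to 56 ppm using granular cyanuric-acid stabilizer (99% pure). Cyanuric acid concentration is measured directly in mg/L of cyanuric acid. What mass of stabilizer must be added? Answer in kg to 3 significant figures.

25.7 kg

Volume: 292,000 US gal × 3.785 L/gal = 1,105,220 L.
CYA to add: (56 − 33) = 23 mg/L × 1,105,220 L = 25,420 g cyanuric acid.
At 99% purity: 25,420 / 0.99 = 25,680 g product.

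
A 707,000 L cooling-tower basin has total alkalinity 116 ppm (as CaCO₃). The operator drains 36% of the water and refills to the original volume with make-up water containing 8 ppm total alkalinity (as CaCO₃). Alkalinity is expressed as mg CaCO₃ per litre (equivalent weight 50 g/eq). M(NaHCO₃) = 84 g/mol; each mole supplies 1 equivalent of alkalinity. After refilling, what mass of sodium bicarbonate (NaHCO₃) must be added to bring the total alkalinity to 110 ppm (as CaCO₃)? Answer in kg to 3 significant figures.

After draining 36% and refilling: 116 × 0.64 + 8 × 0.36 = 77.12 ppm.
Deficit to target: 110 − 77.12 = 32.88 mg/L.
As CaCO₃: 32.88 mg/L × 707,000 L = 23,250 g; ÷ 50 g/eq ÷ 1 = 464.9 mol NaHCO₃.
Mass: 464.9 × 84 = 39,050 g.

39.1 kg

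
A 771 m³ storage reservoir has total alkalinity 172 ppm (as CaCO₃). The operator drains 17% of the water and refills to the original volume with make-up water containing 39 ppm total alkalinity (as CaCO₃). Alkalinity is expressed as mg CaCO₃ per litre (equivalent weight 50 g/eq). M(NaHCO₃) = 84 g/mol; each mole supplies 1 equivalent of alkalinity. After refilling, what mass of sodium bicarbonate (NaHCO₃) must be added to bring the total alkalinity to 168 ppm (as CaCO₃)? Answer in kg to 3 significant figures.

24.1 kg

Volume: 771 m³ = 771,000 L.
After draining 17% and refilling: 172 × 0.83 + 39 × 0.17 = 149.39 ppm.
Deficit to target: 168 − 149.39 = 18.61 mg/L.
As CaCO₃: 18.61 mg/L × 771,000 L = 14,350 g; ÷ 50 g/eq ÷ 1 = 287 mol NaHCO₃.
Mass: 287 × 84 = 24,110 g.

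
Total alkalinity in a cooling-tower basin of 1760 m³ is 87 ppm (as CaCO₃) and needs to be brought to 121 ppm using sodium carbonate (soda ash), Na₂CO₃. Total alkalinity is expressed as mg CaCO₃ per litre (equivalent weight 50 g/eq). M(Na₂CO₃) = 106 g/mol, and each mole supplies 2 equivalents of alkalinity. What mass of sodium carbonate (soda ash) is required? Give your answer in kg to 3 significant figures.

Volume: 1760 m³ = 1,760,000 L.
Alkalinity to add: (121 − 87) = 34 mg/L as CaCO₃ × 1,760,000 L = 59,840 g as CaCO₃.
Equivalents: 59,840 g ÷ 50 g/eq = 1197 eq.
Each mole of Na₂CO₃ supplies 2 eq, so 1197 / 2 = 598.4 mol.
Mass: 598.4 mol × 106 g/mol = 63,430 g.

63.4 kg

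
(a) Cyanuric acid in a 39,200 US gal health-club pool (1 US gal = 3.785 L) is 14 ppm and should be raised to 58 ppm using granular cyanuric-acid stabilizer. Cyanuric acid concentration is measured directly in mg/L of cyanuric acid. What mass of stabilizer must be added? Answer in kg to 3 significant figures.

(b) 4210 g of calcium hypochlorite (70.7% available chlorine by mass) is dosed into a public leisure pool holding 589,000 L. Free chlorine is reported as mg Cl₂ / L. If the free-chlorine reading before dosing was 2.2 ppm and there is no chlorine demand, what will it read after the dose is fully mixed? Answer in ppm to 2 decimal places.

(a) 6.53 kg; (b) 7.25 ppm

(a) Volume: 39,200 US gal × 3.785 L/gal = 148,372 L.
(a) CYA to add: (58 − 14) = 44 mg/L × 148,372 L = 6528 g cyanuric acid.

(b) Available chlorine delivered: 4210 g × 0.707 = 2976 g as Cl₂.
(b) Concentration rise: 2976 g / 589,000 L = 5.053 mg/L = 5.05 ppm.
(b) Final FC: 2.2 + 5.05 = 7.25 ppm.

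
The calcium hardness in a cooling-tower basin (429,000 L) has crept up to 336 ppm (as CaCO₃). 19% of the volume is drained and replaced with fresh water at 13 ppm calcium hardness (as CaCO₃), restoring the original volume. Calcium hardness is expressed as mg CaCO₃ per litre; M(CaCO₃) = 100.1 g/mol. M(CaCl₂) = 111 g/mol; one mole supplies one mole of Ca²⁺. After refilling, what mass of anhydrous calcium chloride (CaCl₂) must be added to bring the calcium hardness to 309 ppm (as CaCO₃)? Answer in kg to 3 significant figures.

16.4 kg

After draining 19% and refilling: 336 × 0.81 + 13 × 0.19 = 274.63 ppm.
Deficit to target: 309 − 274.63 = 34.37 mg/L.
As CaCO₃: 34.37 mg/L × 429,000 L = 14,740 g; ÷ 100.1 = 147.3 mol Ca²⁺.
Mass: 147.3 × 111 = 16,350 g.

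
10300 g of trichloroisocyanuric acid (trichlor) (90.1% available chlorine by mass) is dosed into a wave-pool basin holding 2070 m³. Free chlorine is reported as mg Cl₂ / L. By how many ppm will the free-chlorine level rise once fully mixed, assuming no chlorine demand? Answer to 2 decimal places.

4.48 ppm

Volume: 2070 m³ = 2,070,000 L.
Available chlorine delivered: 10,300 g × 0.901 = 9280 g as Cl₂.
Concentration rise: 9280 g / 2,070,000 L = 4.483 mg/L = 4.48 ppm.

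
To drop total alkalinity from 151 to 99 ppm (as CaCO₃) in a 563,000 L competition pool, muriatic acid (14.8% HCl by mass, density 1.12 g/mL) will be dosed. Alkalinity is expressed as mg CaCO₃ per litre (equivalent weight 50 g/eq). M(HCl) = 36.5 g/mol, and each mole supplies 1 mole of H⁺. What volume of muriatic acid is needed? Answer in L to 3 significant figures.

Alkalinity to neutralize: (151 − 99) = 52 mg/L as CaCO₃ × 563,000 L = 29,280 g as CaCO₃.
Equivalents of H⁺ required: 29,280 ÷ 50 g/eq = 585.5 eq = 585.5 mol HCl.
Mass of HCl: 585.5 × 36.5 = 21,370 g.
Mass of 14.8% solution: 21,370 / 0.148 = 144,400 g.
Volume: 144,400 g ÷ 1.12 g/mL = 128,900 mL.

129 L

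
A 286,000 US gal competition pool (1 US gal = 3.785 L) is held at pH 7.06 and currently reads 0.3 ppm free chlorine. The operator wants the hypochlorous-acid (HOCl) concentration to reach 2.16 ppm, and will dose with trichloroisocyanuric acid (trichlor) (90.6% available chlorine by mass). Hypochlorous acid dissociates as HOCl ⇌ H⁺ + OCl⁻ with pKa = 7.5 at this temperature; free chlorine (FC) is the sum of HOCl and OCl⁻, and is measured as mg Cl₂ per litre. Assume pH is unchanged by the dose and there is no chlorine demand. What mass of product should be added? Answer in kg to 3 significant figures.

3.16 kg

Volume: 286,000 US gal × 3.785 L/gal = 1,082,510 L.
[OCl⁻]/[HOCl] = 10^(pH − pKa) = 10^(7.06 − 7.5) = 0.3631; fraction as HOCl = 1/(1 + 0.3631) = 0.7336.
Free chlorine required for 2.16 ppm HOCl: 2.16 / 0.7336 = 2.944 ppm.
FC to add: 2.944 − 0.3 = 2.644 mg/L as Cl₂.
Cl₂ equivalent: 2.644 mg/L × 1,082,510 L = 2862 g.
Product at 90.6% available Cl: 2862 / 0.906 = 3159 g.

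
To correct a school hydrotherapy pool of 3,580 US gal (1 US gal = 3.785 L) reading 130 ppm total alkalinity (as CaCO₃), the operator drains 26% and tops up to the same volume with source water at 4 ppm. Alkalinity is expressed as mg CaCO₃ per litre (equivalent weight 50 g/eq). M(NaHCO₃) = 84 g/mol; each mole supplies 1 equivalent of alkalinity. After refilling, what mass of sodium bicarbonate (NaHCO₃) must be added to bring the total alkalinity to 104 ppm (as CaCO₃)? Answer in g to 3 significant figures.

154 g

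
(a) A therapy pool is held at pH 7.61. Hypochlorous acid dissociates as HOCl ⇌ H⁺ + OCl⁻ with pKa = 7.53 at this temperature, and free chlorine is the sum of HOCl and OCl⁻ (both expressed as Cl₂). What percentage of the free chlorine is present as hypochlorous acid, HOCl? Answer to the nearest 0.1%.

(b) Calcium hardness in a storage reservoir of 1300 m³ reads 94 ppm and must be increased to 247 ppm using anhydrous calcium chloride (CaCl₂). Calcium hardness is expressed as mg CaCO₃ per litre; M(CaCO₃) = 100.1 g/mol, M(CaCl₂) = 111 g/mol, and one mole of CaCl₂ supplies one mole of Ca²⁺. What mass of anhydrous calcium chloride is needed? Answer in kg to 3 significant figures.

(a) [OCl⁻]/[HOCl] = 10^(pH − pKa) = 10^(7.61 − 7.53) = 10^0.08 = 1.202.
(a) Fraction as HOCl = 1 / (1 + 1.202) = 0.4541.

(b) Volume: 1300 m³ = 1,300,000 L.
(b) Hardness to add: (247 − 94) = 153 mg/L as CaCO₃ × 1,300,000 L = 198,900 g as CaCO₃.
(b) Moles of Ca²⁺ (1 mol Ca²⁺ ≡ 1 mol CaCO₃): 198,900 / 100.1 g/mol = 1987 mol.
(b) Mass of CaCl₂: 1987 × 111 = 220,600 g.

(a) 45.4%; (b) 221 kg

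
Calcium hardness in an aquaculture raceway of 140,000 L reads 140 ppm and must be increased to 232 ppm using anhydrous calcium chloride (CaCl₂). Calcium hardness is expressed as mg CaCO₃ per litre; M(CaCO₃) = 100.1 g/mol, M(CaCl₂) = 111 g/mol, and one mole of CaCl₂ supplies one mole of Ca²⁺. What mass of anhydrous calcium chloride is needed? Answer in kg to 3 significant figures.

14.3 kg

Hardness to add: (232 − 140) = 92 mg/L as CaCO₃ × 140,000 L = 12,880 g as CaCO₃.
Moles of Ca²⁺ (1 mol Ca²⁺ ≡ 1 mol CaCO₃): 12,880 / 100.1 g/mol = 128.7 mol.
Mass of CaCl₂: 128.7 × 111 = 14,280 g.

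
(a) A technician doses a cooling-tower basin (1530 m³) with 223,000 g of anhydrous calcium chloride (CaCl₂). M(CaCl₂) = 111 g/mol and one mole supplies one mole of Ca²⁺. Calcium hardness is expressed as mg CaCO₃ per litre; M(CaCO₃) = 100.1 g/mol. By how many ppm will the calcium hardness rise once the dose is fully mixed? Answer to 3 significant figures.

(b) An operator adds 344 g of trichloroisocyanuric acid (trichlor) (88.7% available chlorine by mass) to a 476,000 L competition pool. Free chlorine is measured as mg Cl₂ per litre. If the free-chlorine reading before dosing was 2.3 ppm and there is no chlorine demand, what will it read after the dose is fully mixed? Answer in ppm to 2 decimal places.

(a) 131 ppm; (b) 2.94 ppm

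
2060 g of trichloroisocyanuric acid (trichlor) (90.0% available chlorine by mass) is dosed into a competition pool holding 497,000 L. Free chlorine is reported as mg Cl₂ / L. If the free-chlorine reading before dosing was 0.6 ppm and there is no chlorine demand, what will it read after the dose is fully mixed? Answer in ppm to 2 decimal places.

4.33 ppm

Available chlorine delivered: 2060 g × 0.9 = 1854 g as Cl₂.
Concentration rise: 1854 g / 497,000 L = 3.73 mg/L = 3.73 ppm.
Final FC: 0.6 + 3.73 = 4.33 ppm.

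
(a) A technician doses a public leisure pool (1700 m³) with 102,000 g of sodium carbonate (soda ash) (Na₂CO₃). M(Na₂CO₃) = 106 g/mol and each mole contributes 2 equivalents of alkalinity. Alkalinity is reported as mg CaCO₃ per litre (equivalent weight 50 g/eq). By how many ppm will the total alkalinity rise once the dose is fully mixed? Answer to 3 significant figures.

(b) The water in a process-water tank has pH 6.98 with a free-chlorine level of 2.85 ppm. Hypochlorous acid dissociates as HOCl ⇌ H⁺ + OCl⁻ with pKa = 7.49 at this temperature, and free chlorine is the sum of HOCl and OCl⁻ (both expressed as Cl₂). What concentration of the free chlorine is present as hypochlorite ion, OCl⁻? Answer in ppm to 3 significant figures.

(a) Volume: 1700 m³ = 1,700,000 L.
(a) Moles of Na₂CO₃: 102,000 g ÷ 106 g/mol = 962.3 mol → 1925 eq of alkalinity.
(a) As CaCO₃: 1925 eq × 50 g/eq = 96,230 g.
(a) Rise: 96,230 g / 1,700,000 L × 1000 = 56.6 mg/L.

(b) [OCl⁻]/[HOCl] = 10^(pH − pKa) = 10^(6.98 − 7.49) = 10^-0.51 = 0.309.
(b) Fraction as HOCl = 1 / (1 + 0.309) = 0.7639.
(b) OCl⁻ = (1 − 0.7639) × 2.85 ppm = 0.6728 ppm.

(a) 56.6 ppm; (b) 0.673 ppm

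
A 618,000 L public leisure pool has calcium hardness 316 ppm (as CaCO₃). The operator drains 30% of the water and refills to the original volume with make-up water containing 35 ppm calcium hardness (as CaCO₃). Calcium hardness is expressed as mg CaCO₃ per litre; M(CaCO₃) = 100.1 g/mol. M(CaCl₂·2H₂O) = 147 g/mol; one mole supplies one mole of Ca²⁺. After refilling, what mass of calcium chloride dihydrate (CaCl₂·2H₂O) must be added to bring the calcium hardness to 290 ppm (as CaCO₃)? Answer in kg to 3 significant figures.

52.9 kg

After draining 30% and refilling: 316 × 0.70 + 35 × 0.30 = 231.7 ppm.
Deficit to target: 290 − 231.7 = 58.3 mg/L.
As CaCO₃: 58.3 mg/L × 618,000 L = 36,030 g; ÷ 100.1 = 359.9 mol Ca²⁺.
Mass: 359.9 × 147 = 52,910 g.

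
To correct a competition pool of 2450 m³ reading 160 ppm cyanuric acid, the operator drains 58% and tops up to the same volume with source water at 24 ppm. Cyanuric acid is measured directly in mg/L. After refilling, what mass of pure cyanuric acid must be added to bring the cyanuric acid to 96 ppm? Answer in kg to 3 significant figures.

Volume: 2450 m³ = 2,450,000 L.
After draining 58% and refilling: 160 × 0.42 + 24 × 0.58 = 81.12 ppm.
Deficit to target: 96 − 81.12 = 14.88 mg/L.
Mass: 14.88 mg/L × 2,450,000 L = 36,460 g cyanuric acid.

36.5 kg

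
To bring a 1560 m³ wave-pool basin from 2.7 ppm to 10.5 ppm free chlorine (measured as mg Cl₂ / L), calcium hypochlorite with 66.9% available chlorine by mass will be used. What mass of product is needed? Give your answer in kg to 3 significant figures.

Volume: 1560 m³ = 1,560,000 L.
Chlorine deficit: 10.5 − 2.7 = 7.8 ppm = 7.8 mg/L as Cl₂.
Cl₂ equivalent needed: 7.8 mg/L × 1,560,000 L = 12,170,000 mg = 12,170 g.
Product at 66.9% available chlorine: 12,170 / 0.669 = 18,190 g.

18.2 kg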